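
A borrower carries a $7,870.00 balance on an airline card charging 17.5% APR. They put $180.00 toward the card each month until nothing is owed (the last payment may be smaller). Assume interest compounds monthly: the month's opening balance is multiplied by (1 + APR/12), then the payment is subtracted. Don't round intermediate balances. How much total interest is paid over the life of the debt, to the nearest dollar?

$4,750

Monthly rate r = 17.5%/12 = 1.45833% = 0.0145833.
Payoff takes n = ⌈−ln(1 − rB₀/P)/ln(1+r)⌉ = ⌈70.110⌉ = 71 payments; the last is $19.88.
Total paid = 70·$180.00 + $19.88 = $12,619.88.
Total interest = total paid − principal = $12,619.88 − $7,870.00 = $4,749.88.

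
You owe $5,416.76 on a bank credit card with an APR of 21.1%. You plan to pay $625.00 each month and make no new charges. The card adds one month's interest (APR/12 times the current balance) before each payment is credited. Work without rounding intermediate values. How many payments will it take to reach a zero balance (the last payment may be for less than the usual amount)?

Monthly rate r = 21.1%/12 = 1.75833% = 0.0175833.
Recurrence: B ← B·(1+r) − $625.00.
Month 1: interest $95.24; balance after payment $4,887.00.
Month 2: interest $85.93; balance after payment $4,347.93.
Closed form: n = −ln(1 − rB₀/P)/ln(1+r) = −ln(0.84761)/ln(1.01758) ≈ 9.485, so the balance reaches zero during payment 10.

10 months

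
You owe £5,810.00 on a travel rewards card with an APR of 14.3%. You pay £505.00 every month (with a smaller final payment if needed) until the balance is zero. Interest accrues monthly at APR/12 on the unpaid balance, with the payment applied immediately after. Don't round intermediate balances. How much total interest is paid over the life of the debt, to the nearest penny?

£476.79

Monthly rate r = 14.3%/12 = 1.19167% = 0.0119167.
Payoff takes n = ⌈−ln(1 − rB₀/P)/ln(1+r)⌉ = ⌈12.448⌉ = 13 payments; the last is £226.79.
Total paid = 12·£505.00 + £226.79 = £6,286.79.
Total interest = total paid − principal = £6,286.79 − £5,810.00 = £476.79.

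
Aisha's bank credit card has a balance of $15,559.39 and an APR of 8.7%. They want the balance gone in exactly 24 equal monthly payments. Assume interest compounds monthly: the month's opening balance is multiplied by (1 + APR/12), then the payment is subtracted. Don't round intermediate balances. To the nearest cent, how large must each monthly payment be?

$708.69

Monthly rate r = 8.7%/12 = 0.725% = 0.00725.
Level-payment amortization: P = B₀·r / (1 − (1+r)^(−n)) = 15559.39·0.00725 / (1 − 1.00725^(−24)).
Denominator 1 − (1+r)^(−24) = 0.159175467.
P = 112.806 / 0.159175467 ≈ 708.69.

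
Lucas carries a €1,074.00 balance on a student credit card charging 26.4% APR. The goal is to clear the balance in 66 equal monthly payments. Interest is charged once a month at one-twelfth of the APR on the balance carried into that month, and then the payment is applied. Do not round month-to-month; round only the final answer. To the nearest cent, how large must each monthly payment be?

€31.00

Monthly rate r = 26.4%/12 = 2.2% = 0.022.
Level-payment amortization: P = B₀·r / (1 − (1+r)^(−n)) = 1074.00·0.022 / (1 − 1.022^(−66)).
Denominator 1 − (1+r)^(−66) = 0.762184106.
P = 23.628 / 0.762184106 ≈ 31.00.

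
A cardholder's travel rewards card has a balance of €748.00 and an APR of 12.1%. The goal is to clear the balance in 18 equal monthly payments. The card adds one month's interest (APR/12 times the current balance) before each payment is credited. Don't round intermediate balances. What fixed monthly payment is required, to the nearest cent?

Monthly rate r = 12.1%/12 = 1.00833% = 0.0100833.
Level-payment amortization: P = B₀·r / (1 − (1+r)^(−n)) = 748.00·0.0100833 / (1 − 1.01008^(−18)).
Denominator 1 − (1+r)^(−18) = 0.165223323.
P = 7.54233 / 0.165223323 ≈ 45.65.

€45.65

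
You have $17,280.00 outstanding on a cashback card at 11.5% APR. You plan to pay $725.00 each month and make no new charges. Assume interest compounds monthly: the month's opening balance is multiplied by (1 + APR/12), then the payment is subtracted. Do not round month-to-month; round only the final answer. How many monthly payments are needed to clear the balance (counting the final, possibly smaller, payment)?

Monthly rate r = 11.5%/12 = 0.958333% = 0.00958333.
Recurrence: B ← B·(1+r) − $725.00.
Month 1: interest $165.60; balance after payment $16,720.60.
Month 2: interest $160.24; balance after payment $16,155.84.
Closed form: n = −ln(1 − rB₀/P)/ln(1+r) = −ln(0.77159)/ln(1.00958) ≈ 27.188, so the balance reaches zero during payment 28.

28 months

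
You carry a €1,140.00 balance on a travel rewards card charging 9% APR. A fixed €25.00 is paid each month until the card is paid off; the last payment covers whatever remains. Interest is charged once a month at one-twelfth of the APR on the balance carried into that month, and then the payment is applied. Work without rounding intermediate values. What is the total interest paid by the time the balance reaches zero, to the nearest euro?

€260

Monthly rate r = 9%/12 = 0.75% = 0.0075.
Payoff takes n = ⌈−ln(1 − rB₀/P)/ln(1+r)⌉ = ⌈56.016⌉ = 57 payments; the last is €0.39.
Total paid = 56·€25.00 + €0.39 = €1,400.39.
Total interest = total paid − principal = €1,400.39 − €1,140.00 = €260.39.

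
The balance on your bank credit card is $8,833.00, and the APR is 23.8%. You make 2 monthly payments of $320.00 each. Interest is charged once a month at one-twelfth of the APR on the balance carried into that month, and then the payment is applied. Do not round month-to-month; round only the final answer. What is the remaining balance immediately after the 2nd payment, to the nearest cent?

$8,540.50

Monthly rate r = 23.8%/12 = 1.98333% = 0.0198333.
Each month: B ← B·(1+r) − $320.00.
Month 1: interest $175.19; balance after payment $8,688.19.
Month 2: interest $172.32; balance after payment $8,540.50.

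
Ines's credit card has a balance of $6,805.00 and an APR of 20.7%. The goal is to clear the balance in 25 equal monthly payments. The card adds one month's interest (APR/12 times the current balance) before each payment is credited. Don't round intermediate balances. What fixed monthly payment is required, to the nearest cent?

$337.40

Monthly rate r = 20.7%/12 = 1.725% = 0.01725.
Level-payment amortization: P = B₀·r / (1 − (1+r)^(−n)) = 6805.00·0.01725 / (1 − 1.01725^(−25)).
Denominator 1 − (1+r)^(−25) = 0.347910005.
P = 117.386 / 0.347910005 ≈ 337.40.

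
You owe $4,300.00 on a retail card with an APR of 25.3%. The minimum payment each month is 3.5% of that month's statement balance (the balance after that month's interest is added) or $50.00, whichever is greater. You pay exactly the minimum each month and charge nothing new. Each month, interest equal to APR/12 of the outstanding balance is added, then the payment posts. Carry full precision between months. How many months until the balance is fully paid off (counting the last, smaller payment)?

119 months

Monthly rate r = 25.3%/12 = 2.10833% = 0.0210833.
While 3.5% of the post-interest balance exceeds $50.00, each month B ← (B·(1+r))·(1 − 0.035), i.e. B shrinks by the factor (1+r)·0.965 = 0.98535.
This holds for months 1–77. Entering month 78 the balance is $1,379.69; 3.5% of the post-interest balance is now below $50.00, so the flat $50.00 minimum applies from here.
From month 78 a fixed $50.00 at rate r clears $1,379.69 in 42 more payments. Total: 77 + 42 = 119 months.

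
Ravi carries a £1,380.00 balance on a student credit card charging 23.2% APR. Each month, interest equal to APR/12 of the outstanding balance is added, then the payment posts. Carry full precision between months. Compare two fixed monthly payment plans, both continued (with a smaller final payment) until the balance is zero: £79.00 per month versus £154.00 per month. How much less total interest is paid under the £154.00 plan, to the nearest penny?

£170.09

Monthly rate r = 23.2%/12 = 1.93333% = 0.0193333.
At £79.00/mo: n = ⌈−ln(1 − rB₀/P)/ln(1+r)⌉ = 22 payments (last £41.21); total interest = total paid − £1,380.00 = £320.21.
At £154.00/mo: 10 payments (last £144.12); total interest £150.12.
Interest saved = £320.21 − £150.12 = £170.09.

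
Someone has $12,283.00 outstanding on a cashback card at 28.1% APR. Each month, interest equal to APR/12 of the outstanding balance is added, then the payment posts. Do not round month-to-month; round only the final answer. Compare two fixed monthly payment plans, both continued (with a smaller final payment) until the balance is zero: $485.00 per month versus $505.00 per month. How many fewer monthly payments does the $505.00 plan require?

2 fewer payments

Monthly rate r = 28.1%/12 = 2.34167% = 0.0234167.
At $485.00/mo: n = ⌈−ln(1 − rB₀/P)/ln(1+r)⌉ = 39 payments (last $408.88); total interest = total paid − $12,283.00 = $6,555.88.
At $505.00/mo: 37 payments (last $212.22); total interest $6,109.22.
Payments saved = 39 − 37 = 2.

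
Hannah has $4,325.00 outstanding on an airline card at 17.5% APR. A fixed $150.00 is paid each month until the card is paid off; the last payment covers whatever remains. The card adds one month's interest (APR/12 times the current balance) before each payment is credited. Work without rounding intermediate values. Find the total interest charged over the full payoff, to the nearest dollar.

$1,328

Monthly rate r = 17.5%/12 = 1.45833% = 0.0145833.
Payoff takes n = ⌈−ln(1 − rB₀/P)/ln(1+r)⌉ = ⌈37.682⌉ = 38 payments; the last is $102.59.
Total paid = 37·$150.00 + $102.59 = $5,652.59.
Total interest = total paid − principal = $5,652.59 − $4,325.00 = $1,327.59.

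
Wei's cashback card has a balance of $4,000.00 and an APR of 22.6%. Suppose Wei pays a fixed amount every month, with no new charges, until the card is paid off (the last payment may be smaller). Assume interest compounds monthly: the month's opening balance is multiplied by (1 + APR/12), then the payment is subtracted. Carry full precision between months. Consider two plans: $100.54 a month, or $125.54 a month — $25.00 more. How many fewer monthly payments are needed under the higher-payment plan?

25 fewer payments

Monthly rate r = 22.6%/12 = 1.88333% = 0.0188333.
At $100.54/mo: n = ⌈−ln(1 − rB₀/P)/ln(1+r)⌉ = 75 payments (last $14.89); total interest = total paid − $4,000.00 = $3,454.85.
At $125.54/mo: 50 payments (last $15.10); total interest $2,166.56.
Payments saved = 75 − 50 = 25.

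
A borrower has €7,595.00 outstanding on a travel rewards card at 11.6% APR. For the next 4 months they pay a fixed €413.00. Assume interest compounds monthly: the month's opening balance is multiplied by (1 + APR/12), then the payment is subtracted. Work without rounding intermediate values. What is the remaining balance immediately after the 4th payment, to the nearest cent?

€6,216.85

Monthly rate r = 11.6%/12 = 0.966667% = 0.00966667.
Each month: B ← B·(1+r) − €413.00.
Month 1: interest €73.42; balance after payment €7,255.42.
Month 2: interest €70.14; balance after payment €6,912.55.
Month 3: interest €66.82; balance after payment €6,566.38.
Month 4: interest €63.47; balance after payment €6,216.85.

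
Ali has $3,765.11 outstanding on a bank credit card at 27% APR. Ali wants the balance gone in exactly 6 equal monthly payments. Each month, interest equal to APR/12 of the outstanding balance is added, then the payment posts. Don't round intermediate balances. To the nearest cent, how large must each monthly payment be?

Monthly rate r = 27%/12 = 2.25% = 0.0225.
Level-payment amortization: P = B₀·r / (1 − (1+r)^(−n)) = 3765.11·0.0225 / (1 − 1.0225^(−6)).
Denominator 1 − (1+r)^(−6) = 0.124975728.
P = 84.715 / 0.124975728 ≈ 677.85.

$677.85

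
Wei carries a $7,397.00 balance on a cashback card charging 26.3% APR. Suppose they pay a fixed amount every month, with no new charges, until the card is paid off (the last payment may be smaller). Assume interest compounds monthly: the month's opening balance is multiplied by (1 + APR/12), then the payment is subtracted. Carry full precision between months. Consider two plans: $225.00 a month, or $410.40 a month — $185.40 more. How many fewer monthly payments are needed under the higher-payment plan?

35 fewer payments

Monthly rate r = 26.3%/12 = 2.19167% = 0.0219167.
At $225.00/mo: n = ⌈−ln(1 − rB₀/P)/ln(1+r)⌉ = 59 payments (last $180.93); total interest = total paid − $7,397.00 = $5,833.93.
At $410.40/mo: 24 payments (last $74.99); total interest $2,117.19.
Payments saved = 59 − 24 = 35.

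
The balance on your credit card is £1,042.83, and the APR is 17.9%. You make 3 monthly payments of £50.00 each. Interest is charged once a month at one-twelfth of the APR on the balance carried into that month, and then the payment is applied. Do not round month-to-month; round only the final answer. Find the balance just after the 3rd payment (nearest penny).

£937.95

Monthly rate r = 17.9%/12 = 1.49167% = 0.0149167.
Each month: B ← B·(1+r) − £50.00.
Month 1: interest £15.56; balance after payment £1,008.39.
Month 2: interest £15.04; balance after payment £973.43.
Month 3: interest £14.52; balance after payment £937.95.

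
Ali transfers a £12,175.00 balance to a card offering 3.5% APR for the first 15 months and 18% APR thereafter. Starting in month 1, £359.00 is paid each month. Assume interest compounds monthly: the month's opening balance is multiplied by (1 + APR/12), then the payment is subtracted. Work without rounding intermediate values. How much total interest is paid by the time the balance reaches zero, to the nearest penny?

Promo months 1–15 at r₀ = 3.5%/12 = 0.00291667; months 16+ at r₁ = 18%/12 = 0.015.
After month 15: iterate B ← B·(1+r₀) − £359.00 for 15 months → £7,222.32.
Then at r₁ with £359.00/mo: n₂ = −ln(1 − r₁·B/P)/ln(1+r₁) ≈ 24.13 → 25 more payments.
Total paid = 39·£359.00 + £45.57 = £14,046.57; interest = £14,046.57 − £12,175.00 = £1,871.57.

£1,871.57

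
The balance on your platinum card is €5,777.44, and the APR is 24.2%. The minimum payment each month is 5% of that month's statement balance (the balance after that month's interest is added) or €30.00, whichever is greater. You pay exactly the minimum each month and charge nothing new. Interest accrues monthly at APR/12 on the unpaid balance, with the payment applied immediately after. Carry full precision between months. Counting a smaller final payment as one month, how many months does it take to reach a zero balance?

Monthly rate r = 24.2%/12 = 2.01667% = 0.0201667.
While 5% of the post-interest balance exceeds €30.00, each month B ← (B·(1+r))·(1 − 0.05), i.e. B shrinks by the factor (1+r)·0.95 = 0.96916.
This holds for months 1–73. Entering month 74 the balance is €586.88; 5% of the post-interest balance is now below €30.00, so the flat €30.00 minimum applies from here.
From month 74 a fixed €30.00 at rate r clears €586.88 in 26 more payments. Total: 73 + 26 = 99 months.

99 months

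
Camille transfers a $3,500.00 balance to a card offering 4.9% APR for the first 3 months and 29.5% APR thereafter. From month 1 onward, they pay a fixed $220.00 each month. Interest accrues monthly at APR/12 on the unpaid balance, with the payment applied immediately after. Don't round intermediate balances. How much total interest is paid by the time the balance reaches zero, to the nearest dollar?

$678

Promo months 1–3 at r₀ = 4.9%/12 = 0.00408333; months 4+ at r₁ = 29.5%/12 = 0.0245833.
After month 3: iterate B ← B·(1+r₀) − $220.00 for 3 months → $2,880.35.
Then at r₁ with $220.00/mo: n₂ = −ln(1 − r₁·B/P)/ln(1+r₁) ≈ 15.99 → 16 more payments.
Total paid = 18·$220.00 + $218.40 = $4,178.40; interest = $4,178.40 − $3,500.00 = $678.40.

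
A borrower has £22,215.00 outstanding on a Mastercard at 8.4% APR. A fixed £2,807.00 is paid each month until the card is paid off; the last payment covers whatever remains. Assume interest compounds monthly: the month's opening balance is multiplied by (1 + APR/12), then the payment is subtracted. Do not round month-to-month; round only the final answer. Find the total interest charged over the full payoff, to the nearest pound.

£720

Monthly rate r = 8.4%/12 = 0.7% = 0.007.
Payoff takes n = ⌈−ln(1 − rB₀/P)/ln(1+r)⌉ = ⌈8.170⌉ = 9 payments; the last is £479.34.
Total paid = 8·£2,807.00 + £479.34 = £22,935.34.
Total interest = total paid − principal = £22,935.34 − £22,215.00 = £720.34.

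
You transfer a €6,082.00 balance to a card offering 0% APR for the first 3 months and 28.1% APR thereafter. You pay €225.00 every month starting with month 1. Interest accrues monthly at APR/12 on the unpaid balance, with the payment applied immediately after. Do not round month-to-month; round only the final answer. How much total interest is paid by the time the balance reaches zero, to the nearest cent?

Promo months 1–3 at r₀ = 0%/12 = 0; months 4+ at r₁ = 28.1%/12 = 0.0234167.
After month 3 (no interest yet): B = €6,082.00 − 3·€225.00 = €5,407.00.
Then at r₁ with €225.00/mo: n₂ = −ln(1 − r₁·B/P)/ln(1+r₁) ≈ 35.74 → 36 more payments.
Total paid = 38·€225.00 + €166.40 = €8,716.40; interest = €8,716.40 − €6,082.00 = €2,634.40.

€2,634.40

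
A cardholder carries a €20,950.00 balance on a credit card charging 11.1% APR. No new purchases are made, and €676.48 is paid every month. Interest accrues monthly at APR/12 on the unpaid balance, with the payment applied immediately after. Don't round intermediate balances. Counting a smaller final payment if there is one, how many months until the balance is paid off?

37 months

Monthly rate r = 11.1%/12 = 0.925% = 0.00925.
Recurrence: B ← B·(1+r) − €676.48.
Month 1: interest €193.79; balance after payment €20,467.31.
Month 2: interest €189.32; balance after payment €19,980.15.
Closed form: n = −ln(1 − rB₀/P)/ln(1+r) = −ln(0.71354)/ln(1.00925) ≈ 36.657, so the balance reaches zero during payment 37.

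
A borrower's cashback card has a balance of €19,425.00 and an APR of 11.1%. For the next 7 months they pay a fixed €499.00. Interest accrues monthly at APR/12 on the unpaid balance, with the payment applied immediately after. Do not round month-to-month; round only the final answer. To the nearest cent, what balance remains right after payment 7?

€17,126.78

Monthly rate r = 11.1%/12 = 0.925% = 0.00925.
Each month: B ← B·(1+r) − €499.00.
Month 1: interest €179.68; balance after payment €19,105.68.
Month 2: interest €176.73; balance after payment €18,783.41.
Month 3: interest €173.75; balance after payment €18,458.16.
Month 4: interest €170.74; balance after payment €18,129.89.
Month 5: interest €167.70; balance after payment €17,798.59.
Month 6: interest €164.64; balance after payment €17,464.23.
Month 7: interest €161.54; balance after payment €17,126.78.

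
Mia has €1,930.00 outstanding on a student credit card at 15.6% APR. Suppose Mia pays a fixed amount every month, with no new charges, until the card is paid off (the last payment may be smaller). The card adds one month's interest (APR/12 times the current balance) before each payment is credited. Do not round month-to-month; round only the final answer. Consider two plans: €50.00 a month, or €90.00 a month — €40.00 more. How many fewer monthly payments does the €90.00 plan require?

Monthly rate r = 15.6%/12 = 1.3% = 0.013.
At €50.00/mo: n = ⌈−ln(1 − rB₀/P)/ln(1+r)⌉ = 54 payments (last €47.22); total interest = total paid − €1,930.00 = €767.22.
At €90.00/mo: 26 payments (last €27.31); total interest €347.31.
Payments saved = 54 − 26 = 28.

28 fewer payments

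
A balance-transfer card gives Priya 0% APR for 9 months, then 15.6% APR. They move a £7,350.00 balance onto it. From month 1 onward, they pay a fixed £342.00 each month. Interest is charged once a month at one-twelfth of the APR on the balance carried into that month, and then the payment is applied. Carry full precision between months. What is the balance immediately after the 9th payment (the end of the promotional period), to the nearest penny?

£4,272.00

Promo months 1–9 at r₀ = 0%/12 = 0; months 10+ at r₁ = 15.6%/12 = 0.013.
After month 9 (no interest yet): B = £7,350.00 − 9·£342.00 = £4,272.00.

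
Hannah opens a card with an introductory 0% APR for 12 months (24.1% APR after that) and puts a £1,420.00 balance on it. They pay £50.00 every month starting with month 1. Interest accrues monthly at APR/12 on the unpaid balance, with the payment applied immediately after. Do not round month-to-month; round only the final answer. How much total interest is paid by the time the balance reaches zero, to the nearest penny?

Promo months 1–12 at r₀ = 0%/12 = 0; months 13+ at r₁ = 24.1%/12 = 0.0200833.
After month 12 (no interest yet): B = £1,420.00 − 12·£50.00 = £820.00.
Then at r₁ with £50.00/mo: n₂ = −ln(1 − r₁·B/P)/ln(1+r₁) ≈ 20.09 → 21 more payments.
Total paid = 32·£50.00 + £4.68 = £1,604.68; interest = £1,604.68 − £1,420.00 = £184.68.

£184.68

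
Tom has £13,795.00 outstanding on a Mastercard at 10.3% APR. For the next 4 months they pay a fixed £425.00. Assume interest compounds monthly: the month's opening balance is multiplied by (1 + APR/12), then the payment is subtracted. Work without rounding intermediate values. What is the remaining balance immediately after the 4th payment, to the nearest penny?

£12,552.75

Monthly rate r = 10.3%/12 = 0.858333% = 0.00858333.
Each month: B ← B·(1+r) − £425.00.
Month 1: interest £118.41; balance after payment £13,488.41.
Month 2: interest £115.78; balance after payment £13,179.18.
Month 3: interest £113.12; balance after payment £12,867.30.
Month 4: interest £110.44; balance after payment £12,552.75.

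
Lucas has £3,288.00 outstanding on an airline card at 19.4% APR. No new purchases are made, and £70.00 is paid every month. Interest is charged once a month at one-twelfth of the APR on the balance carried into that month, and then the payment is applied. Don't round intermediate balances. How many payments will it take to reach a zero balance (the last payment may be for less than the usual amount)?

Monthly rate r = 19.4%/12 = 1.61667% = 0.0161667.
Recurrence: B ← B·(1+r) − £70.00.
Month 1: interest £53.16; balance after payment £3,271.16.
Month 2: interest £52.88; balance after payment £3,254.04.
Closed form: n = −ln(1 − rB₀/P)/ln(1+r) = −ln(0.24063)/ln(1.01617) ≈ 88.824, so the balance reaches zero during payment 89.

89 payments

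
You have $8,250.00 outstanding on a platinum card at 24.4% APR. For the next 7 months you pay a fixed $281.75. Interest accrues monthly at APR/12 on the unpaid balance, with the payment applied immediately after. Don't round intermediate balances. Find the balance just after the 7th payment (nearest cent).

Monthly rate r = 24.4%/12 = 2.03333% = 0.0203333.
Each month: B ← B·(1+r) − $281.75.
Month 1: interest $167.75; balance after payment $8,136.00.
Month 2: interest $165.43; balance after payment $8,019.68.
Month 3: interest $163.07; balance after payment $7,901.00.
Month 4: interest $160.65; balance after payment $7,779.90.
Month 5: interest $158.19; balance after payment $7,656.34.
Month 6: interest $155.68; balance after payment $7,530.27.
Month 7: interest $153.12; balance after payment $7,401.64.

$7,401.64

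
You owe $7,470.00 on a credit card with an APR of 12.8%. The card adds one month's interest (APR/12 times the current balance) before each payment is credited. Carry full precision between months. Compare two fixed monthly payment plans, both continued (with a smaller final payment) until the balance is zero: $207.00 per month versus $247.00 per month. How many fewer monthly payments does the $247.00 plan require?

9 fewer payments

Monthly rate r = 12.8%/12 = 1.06667% = 0.0106667.
At $207.00/mo: n = ⌈−ln(1 − rB₀/P)/ln(1+r)⌉ = 46 payments (last $167.12); total interest = total paid − $7,470.00 = $2,012.12.
At $247.00/mo: 37 payments (last $175.19); total interest $1,597.19.
Payments saved = 46 − 37 = 9.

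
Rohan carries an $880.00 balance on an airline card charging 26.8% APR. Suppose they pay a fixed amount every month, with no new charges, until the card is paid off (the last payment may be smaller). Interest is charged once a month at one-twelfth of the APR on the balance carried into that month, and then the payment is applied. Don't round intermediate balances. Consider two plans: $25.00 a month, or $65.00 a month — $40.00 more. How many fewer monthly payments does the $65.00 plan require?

Monthly rate r = 26.8%/12 = 2.23333% = 0.0223333.
At $25.00/mo: n = ⌈−ln(1 − rB₀/P)/ln(1+r)⌉ = 70 payments (last $20.82); total interest = total paid − $880.00 = $865.82.
At $65.00/mo: 17 payments (last $19.72); total interest $179.72.
Payments saved = 70 − 17 = 53.

53 fewer payments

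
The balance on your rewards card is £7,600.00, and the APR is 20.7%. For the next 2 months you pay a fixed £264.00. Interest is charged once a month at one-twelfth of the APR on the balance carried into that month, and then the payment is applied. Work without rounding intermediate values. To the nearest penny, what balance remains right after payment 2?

Monthly rate r = 20.7%/12 = 1.725% = 0.01725.
Each month: B ← B·(1+r) − £264.00.
Month 1: interest £131.10; balance after payment £7,467.10.
Month 2: interest £128.81; balance after payment £7,331.91.

£7,331.91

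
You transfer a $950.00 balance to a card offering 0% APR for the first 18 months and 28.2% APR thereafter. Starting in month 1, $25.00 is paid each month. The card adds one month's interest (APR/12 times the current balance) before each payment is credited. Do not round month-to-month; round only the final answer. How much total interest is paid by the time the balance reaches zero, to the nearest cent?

$183.37

Promo months 1–18 at r₀ = 0%/12 = 0; months 19+ at r₁ = 28.2%/12 = 0.0235.
After month 18 (no interest yet): B = $950.00 − 18·$25.00 = $500.00.
Then at r₁ with $25.00/mo: n₂ = −ln(1 − r₁·B/P)/ln(1+r₁) ≈ 27.33 → 28 more payments.
Total paid = 45·$25.00 + $8.37 = $1,133.37; interest = $1,133.37 − $950.00 = $183.37.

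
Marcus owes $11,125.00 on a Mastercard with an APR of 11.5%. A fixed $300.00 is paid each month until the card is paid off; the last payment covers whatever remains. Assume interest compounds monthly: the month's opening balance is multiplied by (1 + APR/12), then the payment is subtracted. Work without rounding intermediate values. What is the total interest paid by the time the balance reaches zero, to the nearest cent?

$2,686.47

Monthly rate r = 11.5%/12 = 0.958333% = 0.00958333.
Payoff takes n = ⌈−ln(1 − rB₀/P)/ln(1+r)⌉ = ⌈46.038⌉ = 47 payments; the last is $11.47.
Total paid = 46·$300.00 + $11.47 = $13,811.47.
Total interest = total paid − principal = $13,811.47 − $11,125.00 = $2,686.47.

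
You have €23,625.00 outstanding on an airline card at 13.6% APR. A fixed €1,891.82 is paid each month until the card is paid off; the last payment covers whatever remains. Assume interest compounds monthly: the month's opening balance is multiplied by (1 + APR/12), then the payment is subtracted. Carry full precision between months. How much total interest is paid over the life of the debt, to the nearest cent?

€1,995.19

Monthly rate r = 13.6%/12 = 1.13333% = 0.0113333.
Payoff takes n = ⌈−ln(1 − rB₀/P)/ln(1+r)⌉ = ⌈13.541⌉ = 14 payments; the last is €1,026.53.
Total paid = 13·€1,891.82 + €1,026.53 = €25,620.19.
Total interest = total paid − principal = €25,620.19 − €23,625.00 = €1,995.19.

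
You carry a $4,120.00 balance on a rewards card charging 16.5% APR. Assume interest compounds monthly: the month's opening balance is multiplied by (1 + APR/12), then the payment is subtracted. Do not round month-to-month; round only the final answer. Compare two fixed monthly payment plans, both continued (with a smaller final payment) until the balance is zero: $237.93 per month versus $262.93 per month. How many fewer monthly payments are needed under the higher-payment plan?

2 fewer payments

Monthly rate r = 16.5%/12 = 1.375% = 0.01375.
At $237.93/mo: n = ⌈−ln(1 − rB₀/P)/ln(1+r)⌉ = 20 payments (last $217.28); total interest = total paid − $4,120.00 = $617.95.
At $262.93/mo: 18 payments (last $202.40); total interest $552.21.
Payments saved = 20 − 18 = 2.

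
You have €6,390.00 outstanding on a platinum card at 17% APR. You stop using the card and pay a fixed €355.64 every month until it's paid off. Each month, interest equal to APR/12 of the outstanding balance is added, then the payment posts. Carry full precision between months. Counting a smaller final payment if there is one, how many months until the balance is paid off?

21 months

Monthly rate r = 17%/12 = 1.41667% = 0.0141667.
Recurrence: B ← B·(1+r) − €355.64.
Month 1: interest €90.52; balance after payment €6,124.88.
Month 2: interest €86.77; balance after payment €5,856.01.
Closed form: n = −ln(1 − rB₀/P)/ln(1+r) = −ln(0.74546)/ln(1.01417) ≈ 20.882, so the balance reaches zero during payment 21.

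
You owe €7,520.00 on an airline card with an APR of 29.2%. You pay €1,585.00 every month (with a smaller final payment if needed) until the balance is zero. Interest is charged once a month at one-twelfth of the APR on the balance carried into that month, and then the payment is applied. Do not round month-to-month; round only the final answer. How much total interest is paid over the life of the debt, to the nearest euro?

€569

Monthly rate r = 29.2%/12 = 2.43333% = 0.0243333.
Payoff takes n = ⌈−ln(1 − rB₀/P)/ln(1+r)⌉ = ⌈5.103⌉ = 6 payments; the last is €164.28.
Total paid = 5·€1,585.00 + €164.28 = €8,089.28.
Total interest = total paid − principal = €8,089.28 − €7,520.00 = €569.28.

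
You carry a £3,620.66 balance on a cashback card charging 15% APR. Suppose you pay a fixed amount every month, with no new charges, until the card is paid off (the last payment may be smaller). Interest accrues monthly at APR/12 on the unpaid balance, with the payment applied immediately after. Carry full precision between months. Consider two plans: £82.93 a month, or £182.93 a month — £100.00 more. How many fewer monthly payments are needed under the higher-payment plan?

41 fewer payments

Monthly rate r = 15%/12 = 1.25% = 0.0125.
At £82.93/mo: n = ⌈−ln(1 − rB₀/P)/ln(1+r)⌉ = 64 payments (last £43.31); total interest = total paid − £3,620.66 = £1,647.24.
At £182.93/mo: 23 payments (last £161.16); total interest £564.96.
Payments saved = 64 − 23 = 41.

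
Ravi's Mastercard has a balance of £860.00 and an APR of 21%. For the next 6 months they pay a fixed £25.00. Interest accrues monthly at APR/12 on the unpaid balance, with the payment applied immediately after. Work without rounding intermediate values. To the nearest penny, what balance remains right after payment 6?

Monthly rate r = 21%/12 = 1.75% = 0.0175.
Each month: B ← B·(1+r) − £25.00.
Month 1: interest £15.05; balance after payment £850.05.
Month 2: interest £14.88; balance after payment £839.93.
Month 3: interest £14.70; balance after payment £829.62.
Month 4: interest £14.52; balance after payment £819.14.
Month 5: interest £14.34; balance after payment £808.48.
Month 6: interest £14.15; balance after payment £797.63.

£797.63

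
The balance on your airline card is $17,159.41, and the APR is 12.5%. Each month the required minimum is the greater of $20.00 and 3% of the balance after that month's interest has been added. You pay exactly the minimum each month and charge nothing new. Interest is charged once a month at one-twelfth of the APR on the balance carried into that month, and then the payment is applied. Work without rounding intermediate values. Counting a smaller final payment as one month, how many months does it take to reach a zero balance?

Monthly rate r = 12.5%/12 = 1.04167% = 0.0104167.
While 3% of the post-interest balance exceeds $20.00, each month B ← (B·(1+r))·(1 − 0.03), i.e. B shrinks by the factor (1+r)·0.97 = 0.9801.
This holds for months 1–163. Entering month 164 the balance is $648.45; 3% of the post-interest balance is now below $20.00, so the flat $20.00 minimum applies from here.
From month 164 a fixed $20.00 at rate r clears $648.45 in 40 more payments. Total: 163 + 40 = 203 months.

203 months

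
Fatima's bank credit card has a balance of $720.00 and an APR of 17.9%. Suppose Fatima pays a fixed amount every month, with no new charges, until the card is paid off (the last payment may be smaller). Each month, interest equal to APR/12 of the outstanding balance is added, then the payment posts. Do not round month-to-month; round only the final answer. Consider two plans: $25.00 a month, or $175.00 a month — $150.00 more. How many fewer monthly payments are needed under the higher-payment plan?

Monthly rate r = 17.9%/12 = 1.49167% = 0.0149167.
At $25.00/mo: n = ⌈−ln(1 − rB₀/P)/ln(1+r)⌉ = 38 payments (last $22.94); total interest = total paid − $720.00 = $227.94.
At $175.00/mo: 5 payments (last $48.83); total interest $28.83.
Payments saved = 38 − 5 = 33.

33 fewer payments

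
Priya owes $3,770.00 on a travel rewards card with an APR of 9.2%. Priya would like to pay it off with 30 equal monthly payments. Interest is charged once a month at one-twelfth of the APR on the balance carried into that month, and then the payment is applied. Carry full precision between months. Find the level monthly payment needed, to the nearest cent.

Monthly rate r = 9.2%/12 = 0.766667% = 0.00766667.
Level-payment amortization: P = B₀·r / (1 − (1+r)^(−n)) = 3770.00·0.00766667 / (1 − 1.00767^(−30)).
Denominator 1 − (1+r)^(−30) = 0.204769138.
P = 28.9033 / 0.204769138 ≈ 141.15.

$141.15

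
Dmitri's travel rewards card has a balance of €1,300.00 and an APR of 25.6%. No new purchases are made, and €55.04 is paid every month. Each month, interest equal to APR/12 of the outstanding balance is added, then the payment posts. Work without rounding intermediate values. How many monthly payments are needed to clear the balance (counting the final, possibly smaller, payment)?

Monthly rate r = 25.6%/12 = 2.13333% = 0.0213333.
Recurrence: B ← B·(1+r) − €55.04.
Month 1: interest €27.73; balance after payment €1,272.69.
Month 2: interest €27.15; balance after payment €1,244.80.
Closed form: n = −ln(1 − rB₀/P)/ln(1+r) = −ln(0.49612)/ln(1.02133) ≈ 33.205, so the balance reaches zero during payment 34.

34 payments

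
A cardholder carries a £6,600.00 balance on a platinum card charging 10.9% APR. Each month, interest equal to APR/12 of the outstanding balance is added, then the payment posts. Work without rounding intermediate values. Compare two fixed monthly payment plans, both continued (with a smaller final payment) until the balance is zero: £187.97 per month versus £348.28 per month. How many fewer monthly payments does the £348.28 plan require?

Monthly rate r = 10.9%/12 = 0.908333% = 0.00908333.
At £187.97/mo: n = ⌈−ln(1 − rB₀/P)/ln(1+r)⌉ = 43 payments (last £89.98); total interest = total paid − £6,600.00 = £1,384.72.
At £348.28/mo: 21 payments (last £310.39); total interest £675.99.
Payments saved = 43 − 21 = 22.

22 fewer payments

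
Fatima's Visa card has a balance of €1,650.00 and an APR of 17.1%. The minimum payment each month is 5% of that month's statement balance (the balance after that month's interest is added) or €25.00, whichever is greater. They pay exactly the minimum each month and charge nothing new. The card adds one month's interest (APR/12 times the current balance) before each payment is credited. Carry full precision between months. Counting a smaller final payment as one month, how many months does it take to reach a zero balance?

56 months

Monthly rate r = 17.1%/12 = 1.425% = 0.01425.
While 5% of the post-interest balance exceeds €25.00, each month B ← (B·(1+r))·(1 − 0.05), i.e. B shrinks by the factor (1+r)·0.95 = 0.96354.
This holds for months 1–33. Entering month 34 the balance is €484.34; 5% of the post-interest balance is now below €25.00, so the flat €25.00 minimum applies from here.
From month 34 a fixed €25.00 at rate r clears €484.34 in 23 more payments. Total: 33 + 23 = 56 months.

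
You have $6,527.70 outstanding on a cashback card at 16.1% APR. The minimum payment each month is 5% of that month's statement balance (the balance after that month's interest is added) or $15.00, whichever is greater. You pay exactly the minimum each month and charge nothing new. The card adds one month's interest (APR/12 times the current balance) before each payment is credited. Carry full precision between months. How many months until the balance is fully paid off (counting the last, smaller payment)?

105 months

Monthly rate r = 16.1%/12 = 1.34167% = 0.0134167.
While 5% of the post-interest balance exceeds $15.00, each month B ← (B·(1+r))·(1 − 0.05), i.e. B shrinks by the factor (1+r)·0.95 = 0.96275.
This holds for months 1–82. Entering month 83 the balance is $290.21; 5% of the post-interest balance is now below $15.00, so the flat $15.00 minimum applies from here.
From month 83 a fixed $15.00 at rate r clears $290.21 in 23 more payments. Total: 82 + 23 = 105 months.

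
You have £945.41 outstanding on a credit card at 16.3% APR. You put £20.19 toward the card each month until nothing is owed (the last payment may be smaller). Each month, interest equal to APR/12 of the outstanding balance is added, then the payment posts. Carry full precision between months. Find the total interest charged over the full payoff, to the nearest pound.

Monthly rate r = 16.3%/12 = 1.35833% = 0.0135833.
Payoff takes n = ⌈−ln(1 − rB₀/P)/ln(1+r)⌉ = ⌈74.914⌉ = 75 payments; the last is £18.47.
Total paid = 74·£20.19 + £18.47 = £1,512.53.
Total interest = total paid − principal = £1,512.53 − £945.41 = £567.12.

£567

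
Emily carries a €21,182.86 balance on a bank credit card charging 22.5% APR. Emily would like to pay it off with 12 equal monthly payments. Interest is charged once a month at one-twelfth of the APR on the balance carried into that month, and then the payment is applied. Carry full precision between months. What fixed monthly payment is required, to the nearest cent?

Monthly rate r = 22.5%/12 = 1.875% = 0.01875.
Level-payment amortization: P = B₀·r / (1 − (1+r)^(−n)) = 21182.86·0.01875 / (1 − 1.01875^(−12)).
Denominator 1 − (1+r)^(−12) = 0.19981844.
P = 397.179 / 0.19981844 ≈ 1987.70.

€1,987.70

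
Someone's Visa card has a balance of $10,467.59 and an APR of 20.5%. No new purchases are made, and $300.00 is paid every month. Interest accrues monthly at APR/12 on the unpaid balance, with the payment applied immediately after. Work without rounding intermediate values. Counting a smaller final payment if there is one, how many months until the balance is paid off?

54 payments

Monthly rate r = 20.5%/12 = 1.70833% = 0.0170833.
Recurrence: B ← B·(1+r) − $300.00.
Month 1: interest $178.82; balance after payment $10,346.41.
Month 2: interest $176.75; balance after payment $10,223.16.
Closed form: n = −ln(1 − rB₀/P)/ln(1+r) = −ln(0.40393)/ln(1.01708) ≈ 53.516, so the balance reaches zero during payment 54.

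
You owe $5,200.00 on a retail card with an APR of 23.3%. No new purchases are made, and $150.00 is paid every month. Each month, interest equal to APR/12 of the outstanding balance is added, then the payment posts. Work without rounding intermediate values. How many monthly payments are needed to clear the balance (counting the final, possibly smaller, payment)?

Monthly rate r = 23.3%/12 = 1.94167% = 0.0194167.
Recurrence: B ← B·(1+r) − $150.00.
Month 1: interest $100.97; balance after payment $5,150.97.
Month 2: interest $100.01; balance after payment $5,100.98.
Closed form: n = −ln(1 − rB₀/P)/ln(1+r) = −ln(0.32689)/ln(1.01942) ≈ 58.144, so the balance reaches zero during payment 59.

59 months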